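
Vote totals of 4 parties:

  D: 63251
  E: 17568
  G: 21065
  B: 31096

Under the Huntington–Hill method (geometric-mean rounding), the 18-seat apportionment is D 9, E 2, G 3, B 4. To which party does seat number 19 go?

Priority for the next seat is population ÷ (√(s·(s+1))).
Priorities: D 6667.241, E 7172.106, G 6080.942, B 6953.277.
Highest priority: E.

E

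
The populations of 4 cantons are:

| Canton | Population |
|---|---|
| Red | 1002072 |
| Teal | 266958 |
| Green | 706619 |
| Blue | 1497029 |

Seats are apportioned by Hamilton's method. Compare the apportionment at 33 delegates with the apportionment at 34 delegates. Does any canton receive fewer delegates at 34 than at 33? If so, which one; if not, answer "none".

At 33 seats: Red 9, Teal 3, Green 7, Blue 14.
At 34 seats: Red 10, Teal 2, Green 7, Blue 15.
Teal drops from 3 to 2.

Teal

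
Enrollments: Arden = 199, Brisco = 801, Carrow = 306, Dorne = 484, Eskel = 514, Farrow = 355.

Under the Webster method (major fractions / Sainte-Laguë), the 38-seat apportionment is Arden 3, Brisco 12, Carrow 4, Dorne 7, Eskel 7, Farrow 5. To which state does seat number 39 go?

Eskel

Priority for the next seat is population ÷ (current seats + 0.5).
Priorities: Arden 56.857, Brisco 64.080, Carrow 68.000, Dorne 64.533, Eskel 68.533, Farrow 64.545.
Highest priority: Eskel.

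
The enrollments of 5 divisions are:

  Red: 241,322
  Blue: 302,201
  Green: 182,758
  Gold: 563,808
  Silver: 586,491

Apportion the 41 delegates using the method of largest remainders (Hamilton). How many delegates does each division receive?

Red: 5; Blue: 7; Green: 4; Gold: 12; Silver: 13

The standard divisor is 1876580/41 ≈ 45770.244.
Standard quotas: Red 5.2725, Blue 6.6026, Green 3.9929, Gold 12.3182, Silver 12.8138.
Lower quotas: Red 5, Blue 6, Green 3, Gold 12, Silver 12 (sum 38, leaving 3 seats).
Remainders in descending order: Green 0.9929, Silver 0.8138, Blue 0.6026, Gold 0.3182, Red 0.2725.
The surplus seats go to Green, Silver, Blue.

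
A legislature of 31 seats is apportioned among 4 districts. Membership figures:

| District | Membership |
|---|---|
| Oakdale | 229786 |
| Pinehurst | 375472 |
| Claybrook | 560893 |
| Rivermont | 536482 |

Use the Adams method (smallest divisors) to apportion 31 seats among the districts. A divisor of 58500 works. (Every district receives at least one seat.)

Oakdale 4, Pinehurst 7, Claybrook 10, Rivermont 10

With modified divisor 58500: modified quotas Oakdale 3.928, Pinehurst 6.418, Claybrook 9.588, Rivermont 9.171.
Rounding up: Oakdale 4, Pinehurst 7, Claybrook 10, Rivermont 10 (total 31).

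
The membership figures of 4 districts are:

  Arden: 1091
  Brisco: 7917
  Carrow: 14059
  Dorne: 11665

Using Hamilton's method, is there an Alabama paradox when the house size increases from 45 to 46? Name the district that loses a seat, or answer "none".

Arden

At 45 seats: Arden 2, Brisco 10, Carrow 18, Dorne 15.
At 46 seats: Arden 1, Brisco 11, Carrow 19, Dorne 15.
Arden drops from 2 to 1.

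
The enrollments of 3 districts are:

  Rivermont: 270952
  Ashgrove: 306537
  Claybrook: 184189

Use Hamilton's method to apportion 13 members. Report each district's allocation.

Rivermont=5, Ashgrove=5, Claybrook=3

Total 761678; standard divisor 761678/13 ≈ 58590.615.
Standard quotas: Rivermont 4.6245, Ashgrove 5.2318, Claybrook 3.1437.
Lower quotas: Rivermont 4, Ashgrove 5, Claybrook 3 (sum 12, leaving 1 seat).
Remainders in descending order: Rivermont 0.6245, Ashgrove 0.2318, Claybrook 0.1437.
The surplus seat goes to Rivermont.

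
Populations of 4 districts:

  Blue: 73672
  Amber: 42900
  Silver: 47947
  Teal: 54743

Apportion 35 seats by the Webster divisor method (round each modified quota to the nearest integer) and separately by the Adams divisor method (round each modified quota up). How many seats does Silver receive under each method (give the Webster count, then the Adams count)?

7 and 8

Webster: Blue 12, Amber 7, Silver 7, Teal 9.
Adams: Blue 11, Amber 7, Silver 8, Teal 9.
Silver gets 7 under Webster and 8 under Adams.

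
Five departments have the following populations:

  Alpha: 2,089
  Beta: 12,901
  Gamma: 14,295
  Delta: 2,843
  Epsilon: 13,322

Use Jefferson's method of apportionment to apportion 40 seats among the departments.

Standard divisor 45450/40 ≈ 1136.25; standard quotas: Alpha 1.839, Beta 11.354, Gamma 12.581, Delta 2.502, Epsilon 11.725.
Rounding down gives 1, 11, 12, 2, 11 = 37 seats, so the divisor must be adjusted.
With modified divisor 1060: modified quotas Alpha 1.971, Beta 12.171, Gamma 13.486, Delta 2.682, Epsilon 12.568.
Rounding down: Alpha 1, Beta 12, Gamma 13, Delta 2, Epsilon 12 (total 40).

Alpha=1, Beta=12, Gamma=13, Delta=2, Epsilon=12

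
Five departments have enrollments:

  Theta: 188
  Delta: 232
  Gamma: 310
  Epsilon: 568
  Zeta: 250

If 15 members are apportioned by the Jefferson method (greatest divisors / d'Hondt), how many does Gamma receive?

3

Standard divisor 1548/15 ≈ 103.2; standard quotas: Theta 1.822, Delta 2.248, Gamma 3.004, Epsilon 5.504, Zeta 2.422.
Rounding down gives 1, 2, 3, 5, 2 = 13 seats, so the divisor must be adjusted.
With modified divisor 90: modified quotas Theta 2.089, Delta 2.578, Gamma 3.444, Epsilon 6.311, Zeta 2.778.
Rounding down: Theta 2, Delta 2, Gamma 3, Epsilon 6, Zeta 2 (total 15).
Gamma receives 3.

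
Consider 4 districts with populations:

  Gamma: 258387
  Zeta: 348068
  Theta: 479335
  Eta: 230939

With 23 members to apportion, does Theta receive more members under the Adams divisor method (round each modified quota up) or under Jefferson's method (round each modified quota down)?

Adams: Gamma 5, Zeta 6, Theta 8, Eta 4.
Jefferson: Gamma 4, Zeta 6, Theta 9, Eta 4.
Theta gets 8 under Adams and 9 under Jefferson.

Jefferson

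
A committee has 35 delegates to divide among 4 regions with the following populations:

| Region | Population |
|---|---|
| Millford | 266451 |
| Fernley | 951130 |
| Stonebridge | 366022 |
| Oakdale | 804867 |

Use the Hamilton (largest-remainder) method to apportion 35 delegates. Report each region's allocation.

Millford: 4, Fernley: 14, Stonebridge: 5, Oakdale: 12

Total 2388470; standard divisor 2388470/35 = 68242.
Standard quotas: Millford 3.9045, Fernley 13.9376, Stonebridge 5.3636, Oakdale 11.7943.
Lower quotas: Millford 3, Fernley 13, Stonebridge 5, Oakdale 11 (sum 32, leaving 3 seats).
Remainders in descending order: Fernley 0.9376, Millford 0.9045, Oakdale 0.7943, Stonebridge 0.3636.
Largest remainders: Fernley, Millford, Oakdale receive the extra seats.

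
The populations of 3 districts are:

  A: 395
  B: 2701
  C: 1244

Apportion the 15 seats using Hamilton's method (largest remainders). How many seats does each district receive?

The standard divisor is 4340/15 ≈ 289.333.
Standard quotas: A 1.365, B 9.335, C 4.300.
Lower quotas: A 1, B 9, C 4 (sum 14, leaving 1 seat).
Remainders in descending order: A 0.365, B 0.335, C 0.300.
Largest remainder: A receives the extra seat.

A=2; B=9; C=4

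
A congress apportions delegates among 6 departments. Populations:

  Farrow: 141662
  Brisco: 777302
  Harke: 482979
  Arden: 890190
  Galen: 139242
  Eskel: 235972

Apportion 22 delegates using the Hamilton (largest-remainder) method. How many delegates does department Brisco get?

7

The standard divisor is 2667347/22 ≈ 121243.045.
Standard quotas: Farrow 1.1684, Brisco 6.4111, Harke 3.9836, Arden 7.3422, Galen 1.1485, Eskel 1.9463.
Lower quotas: Farrow 1, Brisco 6, Harke 3, Arden 7, Galen 1, Eskel 1 (sum 19, leaving 3 seats).
Remainders in descending order: Harke 0.9836, Eskel 0.9463, Brisco 0.4111, Arden 0.3422, Farrow 0.1684, Galen 0.1485.
The surplus seats go to Harke, Eskel, Brisco.
Brisco receives 7.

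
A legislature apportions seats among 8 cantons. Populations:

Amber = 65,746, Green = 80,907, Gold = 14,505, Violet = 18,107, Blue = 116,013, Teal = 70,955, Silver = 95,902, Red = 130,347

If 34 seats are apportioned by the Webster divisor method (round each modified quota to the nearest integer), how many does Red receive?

Standard divisor 592482/34 ≈ 17425.941; standard quotas: Amber 3.773, Green 4.643, Gold 0.832, Violet 1.039, Blue 6.657, Teal 4.072, Silver 5.503, Red 7.480.
Rounding to the nearest integer gives 4, 5, 1, 1, 7, 4, 6, 7 = 35 seats, so the divisor must be adjusted.
With modified divisor 17600: modified quotas Amber 3.736, Green 4.597, Gold 0.824, Violet 1.029, Blue 6.592, Teal 4.032, Silver 5.449, Red 7.406.
Rounding to the nearest integer: Amber 4, Green 5, Gold 1, Violet 1, Blue 7, Teal 4, Silver 5, Red 7 (total 34).
Red receives 7.

7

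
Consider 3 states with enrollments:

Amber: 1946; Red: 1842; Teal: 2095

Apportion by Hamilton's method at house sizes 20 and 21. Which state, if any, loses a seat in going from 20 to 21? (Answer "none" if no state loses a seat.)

none

At 20 seats: Amber 7, Red 6, Teal 7.
At 21 seats: Amber 7, Red 7, Teal 7.
No state's allocation decreased.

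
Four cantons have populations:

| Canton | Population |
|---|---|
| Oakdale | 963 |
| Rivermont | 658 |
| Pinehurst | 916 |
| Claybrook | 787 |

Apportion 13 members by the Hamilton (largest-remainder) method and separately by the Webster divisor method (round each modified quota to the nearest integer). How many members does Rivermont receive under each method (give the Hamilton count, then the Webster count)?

2 and 3

Hamilton: Oakdale 4, Rivermont 2, Pinehurst 4, Claybrook 3.
Webster: Oakdale 4, Rivermont 3, Pinehurst 3, Claybrook 3.
Rivermont gets 2 under Hamilton and 3 under Webster.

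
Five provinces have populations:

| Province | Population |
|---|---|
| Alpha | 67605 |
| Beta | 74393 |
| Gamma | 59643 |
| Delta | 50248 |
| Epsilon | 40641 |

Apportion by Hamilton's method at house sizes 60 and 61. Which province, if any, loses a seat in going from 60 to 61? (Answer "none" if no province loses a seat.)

Epsilon

At 60 seats: Alpha 14, Beta 15, Gamma 12, Delta 10, Epsilon 9.
At 61 seats: Alpha 14, Beta 16, Gamma 12, Delta 11, Epsilon 8.
Epsilon drops from 9 to 8.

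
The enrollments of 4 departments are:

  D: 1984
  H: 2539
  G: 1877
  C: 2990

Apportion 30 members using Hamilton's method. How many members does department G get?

6

Standard divisor: 9390 ÷ 30 = 313.
Standard quotas: D 6.339, H 8.112, G 5.997, C 9.553.
Lower quotas: D 6, H 8, G 5, C 9 (sum 28, leaving 2 seats).
Remainders in descending order: G 0.997, C 0.553, D 0.339, H 0.112.
The surplus seats go to G, C.
G receives 6.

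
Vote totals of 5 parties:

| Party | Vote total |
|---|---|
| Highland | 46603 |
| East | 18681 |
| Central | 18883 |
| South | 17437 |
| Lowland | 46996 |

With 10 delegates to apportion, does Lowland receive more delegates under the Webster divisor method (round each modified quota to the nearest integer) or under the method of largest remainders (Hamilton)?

Webster: Highland 3, East 1, Central 1, South 1, Lowland 4.
Hamilton: Highland 3, East 1, Central 2, South 1, Lowland 3.
Lowland gets 4 under Webster and 3 under Hamilton.

Webster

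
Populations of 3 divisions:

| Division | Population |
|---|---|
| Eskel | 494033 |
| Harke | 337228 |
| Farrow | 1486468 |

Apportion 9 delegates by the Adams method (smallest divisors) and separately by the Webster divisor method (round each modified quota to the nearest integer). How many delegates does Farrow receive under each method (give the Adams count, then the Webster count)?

5 and 6

Adams: Eskel 2, Harke 2, Farrow 5.
Webster: Eskel 2, Harke 1, Farrow 6.
Farrow gets 5 under Adams and 6 under Webster.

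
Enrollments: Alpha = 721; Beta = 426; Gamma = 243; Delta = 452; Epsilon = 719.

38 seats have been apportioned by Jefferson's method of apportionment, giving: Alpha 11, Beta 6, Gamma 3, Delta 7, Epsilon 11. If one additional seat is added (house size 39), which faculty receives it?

Priority for the next seat is population ÷ (current seats + 1).
Priorities: Alpha 60.083, Beta 60.857, Gamma 60.750, Delta 56.500, Epsilon 59.917.
Highest priority: Beta.

Beta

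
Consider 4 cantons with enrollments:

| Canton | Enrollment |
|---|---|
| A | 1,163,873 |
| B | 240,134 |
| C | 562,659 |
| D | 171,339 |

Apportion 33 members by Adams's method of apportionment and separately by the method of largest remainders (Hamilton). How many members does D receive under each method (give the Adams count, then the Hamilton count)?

Adams: A 17, B 4, C 9, D 3.
Hamilton: A 18, B 4, C 9, D 2.
D gets 3 under Adams and 2 under Hamilton.

3 and 2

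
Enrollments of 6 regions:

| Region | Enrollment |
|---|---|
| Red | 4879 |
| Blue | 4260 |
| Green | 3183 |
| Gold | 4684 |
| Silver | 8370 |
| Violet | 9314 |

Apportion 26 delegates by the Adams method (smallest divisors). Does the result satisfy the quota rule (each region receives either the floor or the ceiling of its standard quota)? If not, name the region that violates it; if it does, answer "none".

Standard quotas: Red 3.657, Blue 3.193, Green 2.386, Gold 3.511, Silver 6.273, Violet 6.981.
Adams allocation: Red 4, Blue 3, Green 3, Gold 4, Silver 6, Violet 6.
Every allocation lies between the lower and upper quota.

none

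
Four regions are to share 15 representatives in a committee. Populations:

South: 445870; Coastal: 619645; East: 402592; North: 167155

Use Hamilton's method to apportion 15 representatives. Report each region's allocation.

The standard divisor is 1635262/15 ≈ 109017.467.
Standard quotas: South 4.0899, Coastal 5.6839, East 3.6929, North 1.5333.
Lower quotas: South 4, Coastal 5, East 3, North 1 (sum 13, leaving 2 seats).
Remainders in descending order: East 0.6929, Coastal 0.6839, North 0.5333, South 0.0899.
The surplus seats go to East, Coastal.

South=4, Coastal=6, East=4, North=1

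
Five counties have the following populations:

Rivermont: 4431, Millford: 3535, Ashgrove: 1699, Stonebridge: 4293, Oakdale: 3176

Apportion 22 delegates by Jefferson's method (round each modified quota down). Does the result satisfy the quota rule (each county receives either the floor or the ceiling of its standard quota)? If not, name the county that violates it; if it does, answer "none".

none

Standard quotas: Rivermont 5.689, Millford 4.539, Ashgrove 2.182, Stonebridge 5.512, Oakdale 4.078.
Jefferson allocation: Rivermont 6, Millford 4, Ashgrove 2, Stonebridge 6, Oakdale 4.
Every allocation lies between the lower and upper quota.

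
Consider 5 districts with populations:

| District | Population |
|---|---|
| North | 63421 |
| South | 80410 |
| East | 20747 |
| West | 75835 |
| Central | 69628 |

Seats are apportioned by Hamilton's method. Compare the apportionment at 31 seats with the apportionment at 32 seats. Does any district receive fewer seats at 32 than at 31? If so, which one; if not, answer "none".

none

At 31 seats: North 6, South 8, East 2, West 8, Central 7.
At 32 seats: North 7, South 8, East 2, West 8, Central 7.
No district's allocation decreased.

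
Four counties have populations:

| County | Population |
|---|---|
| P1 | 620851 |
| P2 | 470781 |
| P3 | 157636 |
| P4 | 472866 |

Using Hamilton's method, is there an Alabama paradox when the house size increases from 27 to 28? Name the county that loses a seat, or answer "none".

P3

At 27 seats: P1 10, P2 7, P3 3, P4 7.
At 28 seats: P1 10, P2 8, P3 2, P4 8.
P3 drops from 3 to 2.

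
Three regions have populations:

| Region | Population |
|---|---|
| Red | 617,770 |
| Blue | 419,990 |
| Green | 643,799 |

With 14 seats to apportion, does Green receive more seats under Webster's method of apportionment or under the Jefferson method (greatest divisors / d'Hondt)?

Webster: Red 5, Blue 4, Green 5.
Jefferson: Red 5, Blue 3, Green 6.
Green gets 5 under Webster and 6 under Jefferson.

Jefferson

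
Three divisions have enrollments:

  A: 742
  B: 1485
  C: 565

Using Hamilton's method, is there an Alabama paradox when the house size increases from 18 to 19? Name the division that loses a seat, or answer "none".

none

At 18 seats: A 5, B 9, C 4.
At 19 seats: A 5, B 10, C 4.
No division's allocation decreased.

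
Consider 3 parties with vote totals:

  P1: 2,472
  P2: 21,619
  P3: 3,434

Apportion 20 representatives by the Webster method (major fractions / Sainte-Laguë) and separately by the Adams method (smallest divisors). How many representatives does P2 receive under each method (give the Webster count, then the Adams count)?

16 and 15

Webster: P1 2, P2 16, P3 2.
Adams: P1 2, P2 15, P3 3.
P2 gets 16 under Webster and 15 under Adams.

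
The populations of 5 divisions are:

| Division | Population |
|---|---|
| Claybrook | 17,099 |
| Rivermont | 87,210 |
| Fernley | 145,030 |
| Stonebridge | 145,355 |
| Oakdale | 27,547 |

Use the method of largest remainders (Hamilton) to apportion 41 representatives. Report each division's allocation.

Claybrook 2, Rivermont 8, Fernley 14, Stonebridge 14, Oakdale 3

Total 422241; standard divisor 422241/41 ≈ 10298.561.
Standard quotas: Claybrook 1.6603, Rivermont 8.4682, Fernley 14.0826, Stonebridge 14.1141, Oakdale 2.6748.
Lower quotas: Claybrook 1, Rivermont 8, Fernley 14, Stonebridge 14, Oakdale 2 (sum 39, leaving 2 seats).
Remainders in descending order: Oakdale 0.6748, Claybrook 0.6603, Rivermont 0.4682, Stonebridge 0.1141, Fernley 0.0826.
Largest remainders: Oakdale, Claybrook receive the extra seats.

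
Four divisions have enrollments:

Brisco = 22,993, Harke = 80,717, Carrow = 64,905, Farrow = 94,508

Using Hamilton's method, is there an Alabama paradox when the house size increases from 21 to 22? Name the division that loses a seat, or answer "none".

At 21 seats: Brisco 2, Harke 6, Carrow 5, Farrow 8.
At 22 seats: Brisco 2, Harke 7, Carrow 5, Farrow 8.
No division's allocation decreased.

none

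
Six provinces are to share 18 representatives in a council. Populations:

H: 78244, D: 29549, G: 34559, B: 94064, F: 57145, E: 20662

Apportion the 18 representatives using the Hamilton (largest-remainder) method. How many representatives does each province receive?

Total 314223; standard divisor 314223/18 ≈ 17456.833.
Standard quotas: H 4.4821, D 1.6927, G 1.9797, B 5.3884, F 3.2735, E 1.1836.
Lower quotas: H 4, D 1, G 1, B 5, F 3, E 1 (sum 15, leaving 3 seats).
Remainders in descending order: G 0.9797, D 0.6927, H 0.4821, B 0.3884, F 0.2735, E 0.1836.
Largest remainders: G, D, H receive the extra seats.

H 5, D 2, G 2, B 5, F 3, E 1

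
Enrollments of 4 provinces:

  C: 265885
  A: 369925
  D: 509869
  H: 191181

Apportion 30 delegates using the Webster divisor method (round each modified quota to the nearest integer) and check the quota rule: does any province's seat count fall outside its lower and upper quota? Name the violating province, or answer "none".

Standard quotas: C 5.967, A 8.301, D 11.442, H 4.290.
Webster allocation: C 6, A 8, D 12, H 4.
Every allocation lies between the lower and upper quota.

none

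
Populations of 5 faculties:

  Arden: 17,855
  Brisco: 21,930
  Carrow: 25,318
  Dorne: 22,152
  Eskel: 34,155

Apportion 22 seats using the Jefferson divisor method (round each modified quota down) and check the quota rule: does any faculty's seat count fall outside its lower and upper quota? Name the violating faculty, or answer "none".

Standard quotas: Arden 3.235, Brisco 3.974, Carrow 4.588, Dorne 4.014, Eskel 6.189.
Jefferson allocation: Arden 3, Brisco 4, Carrow 5, Dorne 4, Eskel 6.
Every allocation lies between the lower and upper quota.

none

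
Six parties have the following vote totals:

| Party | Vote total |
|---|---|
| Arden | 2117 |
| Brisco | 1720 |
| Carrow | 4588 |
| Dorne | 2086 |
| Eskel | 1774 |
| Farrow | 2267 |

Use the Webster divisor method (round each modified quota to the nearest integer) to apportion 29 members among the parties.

Arden: 4; Brisco: 3; Carrow: 9; Dorne: 4; Eskel: 4; Farrow: 5

Standard divisor 14552/29 ≈ 501.793; standard quotas: Arden 4.219, Brisco 3.428, Carrow 9.143, Dorne 4.157, Eskel 3.535, Farrow 4.518.
Rounding to the nearest integer gives Arden 4, Brisco 3, Carrow 9, Dorne 4, Eskel 4, Farrow 5 — total 29, matching the house size, so no adjustment is needed.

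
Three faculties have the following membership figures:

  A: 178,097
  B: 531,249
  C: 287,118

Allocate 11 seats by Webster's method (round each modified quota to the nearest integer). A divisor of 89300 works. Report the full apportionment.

With modified divisor 89300: modified quotas A 1.994, B 5.949, C 3.215.
Rounding to the nearest integer: A 2, B 6, C 3 (total 11).

A 2, B 6, C 3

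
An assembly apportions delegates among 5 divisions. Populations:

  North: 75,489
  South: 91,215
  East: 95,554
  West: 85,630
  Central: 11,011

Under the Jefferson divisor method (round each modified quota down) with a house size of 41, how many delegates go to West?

Standard divisor 358899/41 ≈ 8753.634; standard quotas: North 8.624, South 10.420, East 10.916, West 9.782, Central 1.258.
Rounding down gives 8, 10, 10, 9, 1 = 38 seats, so the divisor must be adjusted.
With modified divisor 8340: modified quotas North 9.051, South 10.937, East 11.457, West 10.267, Central 1.320.
Rounding down: North 9, South 10, East 11, West 10, Central 1 (total 41).
West receives 10.

10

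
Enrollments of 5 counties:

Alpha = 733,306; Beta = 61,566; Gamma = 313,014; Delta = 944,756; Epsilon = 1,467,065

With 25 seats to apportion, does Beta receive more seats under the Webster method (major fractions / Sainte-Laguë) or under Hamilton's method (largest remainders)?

Webster: Alpha 5, Beta 0, Gamma 2, Delta 7, Epsilon 11.
Hamilton: Alpha 5, Beta 1, Gamma 2, Delta 7, Epsilon 10.
Beta gets 0 under Webster and 1 under Hamilton.

Hamilton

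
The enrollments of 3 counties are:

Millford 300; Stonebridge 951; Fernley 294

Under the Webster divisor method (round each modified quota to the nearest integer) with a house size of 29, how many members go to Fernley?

5

Standard divisor 1545/29 ≈ 53.276; standard quotas: Millford 5.631, Stonebridge 17.850, Fernley 5.518.
Rounding to the nearest integer gives 6, 18, 6 = 30 seats, so the divisor must be adjusted.
With modified divisor 54: modified quotas Millford 5.556, Stonebridge 17.611, Fernley 5.444.
Rounding to the nearest integer: Millford 6, Stonebridge 18, Fernley 5 (total 29).
Fernley receives 5.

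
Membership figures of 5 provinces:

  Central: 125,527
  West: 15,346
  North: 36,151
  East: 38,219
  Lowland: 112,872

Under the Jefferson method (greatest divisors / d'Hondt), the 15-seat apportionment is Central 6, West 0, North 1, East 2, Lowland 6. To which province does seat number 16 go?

Priority for the next seat is population ÷ (current seats + 1).
Priorities: Central 17932.429, West 15346.000, North 18075.500, East 12739.667, Lowland 16124.571.
Highest priority: North.

North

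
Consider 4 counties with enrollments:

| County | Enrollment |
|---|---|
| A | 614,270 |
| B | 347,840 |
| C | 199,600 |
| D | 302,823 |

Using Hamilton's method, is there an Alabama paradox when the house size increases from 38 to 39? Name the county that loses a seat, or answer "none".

At 38 seats: A 16, B 9, C 5, D 8.
At 39 seats: A 17, B 9, C 5, D 8.
No county's allocation decreased.

none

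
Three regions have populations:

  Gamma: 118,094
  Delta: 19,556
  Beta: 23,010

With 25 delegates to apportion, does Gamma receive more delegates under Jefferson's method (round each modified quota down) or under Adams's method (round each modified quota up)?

Jefferson: Gamma 19, Delta 3, Beta 3.
Adams: Gamma 18, Delta 3, Beta 4.
Gamma gets 19 under Jefferson and 18 under Adams.

Jefferson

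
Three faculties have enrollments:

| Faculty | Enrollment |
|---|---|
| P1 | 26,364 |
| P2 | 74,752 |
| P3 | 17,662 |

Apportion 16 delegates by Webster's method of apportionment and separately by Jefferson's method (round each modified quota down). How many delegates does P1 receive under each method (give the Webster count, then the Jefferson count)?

4 and 3

Webster: P1 4, P2 10, P3 2.
Jefferson: P1 3, P2 11, P3 2.
P1 gets 4 under Webster and 3 under Jefferson.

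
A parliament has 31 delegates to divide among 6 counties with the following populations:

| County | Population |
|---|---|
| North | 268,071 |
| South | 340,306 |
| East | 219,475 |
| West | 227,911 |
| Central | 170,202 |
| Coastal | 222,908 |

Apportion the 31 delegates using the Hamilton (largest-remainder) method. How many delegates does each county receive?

Standard divisor: 1448873 ÷ 31 ≈ 46737.839.
Standard quotas: North 5.7356, South 7.2812, East 4.6959, West 4.8764, Central 3.6416, Coastal 4.7693.
Lower quotas: North 5, South 7, East 4, West 4, Central 3, Coastal 4 (sum 27, leaving 4 seats).
Remainders in descending order: West 0.8764, Coastal 0.7693, North 0.7356, East 0.6959, Central 0.6416, South 0.2812.
The surplus seats go to West, Coastal, North, East.

North 6, South 7, East 5, West 5, Central 3, Coastal 5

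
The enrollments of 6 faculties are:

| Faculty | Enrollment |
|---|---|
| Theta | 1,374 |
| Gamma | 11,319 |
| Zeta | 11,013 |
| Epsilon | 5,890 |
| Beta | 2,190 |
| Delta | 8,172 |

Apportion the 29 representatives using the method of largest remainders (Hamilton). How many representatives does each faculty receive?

Standard divisor: 39958 ÷ 29 ≈ 1377.862.
Standard quotas: Theta 0.9972, Gamma 8.2149, Zeta 7.9928, Epsilon 4.2747, Beta 1.5894, Delta 5.9309.
Lower quotas: Theta 0, Gamma 8, Zeta 7, Epsilon 4, Beta 1, Delta 5 (sum 25, leaving 4 seats).
Remainders in descending order: Theta 0.9972, Zeta 0.9928, Delta 0.9309, Beta 0.5894, Epsilon 0.2747, Gamma 0.2149.
Largest remainders: Theta, Zeta, Delta, Beta receive the extra seats.

Theta 1, Gamma 8, Zeta 8, Epsilon 4, Beta 2, Delta 6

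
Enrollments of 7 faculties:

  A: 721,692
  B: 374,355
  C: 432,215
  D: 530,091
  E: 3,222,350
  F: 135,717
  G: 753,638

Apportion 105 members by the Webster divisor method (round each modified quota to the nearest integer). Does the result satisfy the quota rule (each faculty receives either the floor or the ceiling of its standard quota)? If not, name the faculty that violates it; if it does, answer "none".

E

Standard quotas: A 12.282, B 6.371, C 7.355, D 9.021, E 54.837, F 2.310, G 12.825.
Webster allocation: A 12, B 6, C 7, D 9, E 56, F 2, G 13.
E has quota 54.837 (lower 54, upper 55) but receives 56 — outside the quota interval.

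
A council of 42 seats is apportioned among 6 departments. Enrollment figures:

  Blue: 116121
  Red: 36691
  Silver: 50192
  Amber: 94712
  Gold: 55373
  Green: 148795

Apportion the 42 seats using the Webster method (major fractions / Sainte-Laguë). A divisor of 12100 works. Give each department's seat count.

With modified divisor 12100: modified quotas Blue 9.597, Red 3.032, Silver 4.148, Amber 7.827, Gold 4.576, Green 12.297.
Rounding to the nearest integer: Blue 10, Red 3, Silver 4, Amber 8, Gold 5, Green 12 (total 42).

Blue 10, Red 3, Silver 4, Amber 8, Gold 5, Green 12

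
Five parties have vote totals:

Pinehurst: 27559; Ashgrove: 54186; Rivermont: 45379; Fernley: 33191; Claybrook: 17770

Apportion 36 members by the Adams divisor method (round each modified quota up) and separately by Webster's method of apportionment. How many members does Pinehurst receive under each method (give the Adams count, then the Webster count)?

6 and 5

Adams: Pinehurst 6, Ashgrove 10, Rivermont 9, Fernley 7, Claybrook 4.
Webster: Pinehurst 5, Ashgrove 11, Rivermont 9, Fernley 7, Claybrook 4.
Pinehurst gets 6 under Adams and 5 under Webster.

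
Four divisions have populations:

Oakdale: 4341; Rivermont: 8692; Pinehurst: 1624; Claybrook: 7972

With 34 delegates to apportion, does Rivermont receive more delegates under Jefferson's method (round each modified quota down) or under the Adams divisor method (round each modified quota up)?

Jefferson

Jefferson: Oakdale 6, Rivermont 14, Pinehurst 2, Claybrook 12.
Adams: Oakdale 6, Rivermont 13, Pinehurst 3, Claybrook 12.
Rivermont gets 14 under Jefferson and 13 under Adams.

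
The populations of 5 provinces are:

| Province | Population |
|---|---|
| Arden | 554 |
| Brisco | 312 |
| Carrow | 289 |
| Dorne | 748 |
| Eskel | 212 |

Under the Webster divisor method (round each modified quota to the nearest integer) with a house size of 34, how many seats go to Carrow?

Standard divisor 2115/34 ≈ 62.206; standard quotas: Arden 8.906, Brisco 5.016, Carrow 4.646, Dorne 12.025, Eskel 3.408.
Rounding to the nearest integer gives Arden 9, Brisco 5, Carrow 5, Dorne 12, Eskel 3 — total 34, matching the house size, so no adjustment is needed.
Carrow receives 5.

5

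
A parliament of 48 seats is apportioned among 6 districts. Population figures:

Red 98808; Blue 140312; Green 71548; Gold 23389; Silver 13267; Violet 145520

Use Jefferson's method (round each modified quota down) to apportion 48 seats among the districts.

Red: 10, Blue: 14, Green: 7, Gold: 2, Silver: 1, Violet: 14

Standard divisor 492844/48 ≈ 10267.583; standard quotas: Red 9.623, Blue 13.666, Green 6.968, Gold 2.278, Silver 1.292, Violet 14.173.
Rounding down gives 9, 13, 6, 2, 1, 14 = 45 seats, so the divisor must be adjusted.
With modified divisor 9800: modified quotas Red 10.082, Blue 14.318, Green 7.301, Gold 2.387, Silver 1.354, Violet 14.849.
Rounding down: Red 10, Blue 14, Green 7, Gold 2, Silver 1, Violet 14 (total 48).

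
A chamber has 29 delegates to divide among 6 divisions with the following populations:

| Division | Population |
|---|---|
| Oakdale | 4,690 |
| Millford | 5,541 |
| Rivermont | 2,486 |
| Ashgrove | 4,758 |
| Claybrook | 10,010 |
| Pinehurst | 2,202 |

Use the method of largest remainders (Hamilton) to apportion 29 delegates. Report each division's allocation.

Standard divisor: 29687 ÷ 29 ≈ 1023.69.
Standard quotas: Oakdale 4.5815, Millford 5.4128, Rivermont 2.4285, Ashgrove 4.6479, Claybrook 9.7784, Pinehurst 2.1510.
Lower quotas: Oakdale 4, Millford 5, Rivermont 2, Ashgrove 4, Claybrook 9, Pinehurst 2 (sum 26, leaving 3 seats).
Remainders in descending order: Claybrook 0.7784, Ashgrove 0.6479, Oakdale 0.5815, Rivermont 0.4285, Millford 0.4128, Pinehurst 0.1510.
Largest remainders: Claybrook, Ashgrove, Oakdale receive the extra seats.

Oakdale: 5, Millford: 5, Rivermont: 2, Ashgrove: 5, Claybrook: 10, Pinehurst: 2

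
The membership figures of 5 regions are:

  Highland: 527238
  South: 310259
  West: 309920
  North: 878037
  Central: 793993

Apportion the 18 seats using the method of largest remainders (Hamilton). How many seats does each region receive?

Highland 3, South 2, West 2, North 6, Central 5

Standard divisor: 2819447 ÷ 18 ≈ 156635.944.
Standard quotas: Highland 3.3660, South 1.9808, West 1.9786, North 5.6056, Central 5.0690.
Lower quotas: Highland 3, South 1, West 1, North 5, Central 5 (sum 15, leaving 3 seats).
Remainders in descending order: South 0.9808, West 0.9786, North 0.6056, Highland 0.3660, Central 0.0690.
Largest remainders: South, West, North receive the extra seats.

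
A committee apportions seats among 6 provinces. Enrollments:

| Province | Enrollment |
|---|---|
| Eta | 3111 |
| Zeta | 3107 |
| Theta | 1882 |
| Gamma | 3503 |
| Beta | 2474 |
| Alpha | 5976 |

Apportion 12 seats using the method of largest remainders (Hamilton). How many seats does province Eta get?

2

Standard divisor: 20053 ÷ 12 ≈ 1671.083.
Standard quotas: Eta 1.8617, Zeta 1.8593, Theta 1.1262, Gamma 2.0962, Beta 1.4805, Alpha 3.5761.
Lower quotas: Eta 1, Zeta 1, Theta 1, Gamma 2, Beta 1, Alpha 3 (sum 9, leaving 3 seats).
Remainders in descending order: Eta 0.8617, Zeta 0.8593, Alpha 0.5761, Beta 0.4805, Theta 0.1262, Gamma 0.0962.
The surplus seats go to Eta, Zeta, Alpha.
Eta receives 2.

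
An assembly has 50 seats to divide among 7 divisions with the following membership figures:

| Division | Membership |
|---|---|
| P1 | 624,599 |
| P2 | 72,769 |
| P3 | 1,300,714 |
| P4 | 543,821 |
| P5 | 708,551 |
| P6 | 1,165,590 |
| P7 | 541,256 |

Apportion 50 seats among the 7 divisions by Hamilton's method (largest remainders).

P1 6, P2 1, P3 13, P4 6, P5 7, P6 12, P7 5

Total 4957300; standard divisor 4957300/50 = 99146.
Standard quotas: P1 6.2998, P2 0.7340, P3 13.1192, P4 5.4851, P5 7.1465, P6 11.7563, P7 5.4592.
Lower quotas: P1 6, P2 0, P3 13, P4 5, P5 7, P6 11, P7 5 (sum 47, leaving 3 seats).
Remainders in descending order: P6 0.7563, P2 0.7340, P4 0.4851, P7 0.4592, P1 0.2998, P5 0.1465, P3 0.1192.
The surplus seats go to P6, P2, P4.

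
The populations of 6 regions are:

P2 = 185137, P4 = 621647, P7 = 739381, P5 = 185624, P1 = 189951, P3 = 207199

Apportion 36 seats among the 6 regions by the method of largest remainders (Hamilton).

P2 3, P4 11, P7 12, P5 3, P1 3, P3 4

The standard divisor is 2128939/36 ≈ 59137.194.
Standard quotas: P2 3.1306, P4 10.5119, P7 12.5028, P5 3.1389, P1 3.2120, P3 3.5037.
Lower quotas: P2 3, P4 10, P7 12, P5 3, P1 3, P3 3 (sum 34, leaving 2 seats).
Remainders in descending order: P4 0.5119, P3 0.5037, P7 0.5028, P1 0.2120, P5 0.1389, P2 0.1306.
Largest remainders: P4, P3 receive the extra seats.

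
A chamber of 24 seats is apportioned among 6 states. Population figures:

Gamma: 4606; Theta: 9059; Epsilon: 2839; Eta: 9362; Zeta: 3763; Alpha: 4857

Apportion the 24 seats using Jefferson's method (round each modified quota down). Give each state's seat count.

Gamma 3; Theta 7; Epsilon 2; Eta 7; Zeta 2; Alpha 3

Standard divisor 34486/24 ≈ 1436.917; standard quotas: Gamma 3.205, Theta 6.304, Epsilon 1.976, Eta 6.515, Zeta 2.619, Alpha 3.380.
Rounding down gives 3, 6, 1, 6, 2, 3 = 21 seats, so the divisor must be adjusted.
With modified divisor 1270: modified quotas Gamma 3.627, Theta 7.133, Epsilon 2.235, Eta 7.372, Zeta 2.963, Alpha 3.824.
Rounding down: Gamma 3, Theta 7, Epsilon 2, Eta 7, Zeta 2, Alpha 3 (total 24).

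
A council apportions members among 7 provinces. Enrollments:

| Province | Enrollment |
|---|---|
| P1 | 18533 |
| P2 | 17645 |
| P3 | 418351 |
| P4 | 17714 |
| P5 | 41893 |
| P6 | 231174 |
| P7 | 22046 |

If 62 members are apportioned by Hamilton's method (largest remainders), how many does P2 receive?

1

The standard divisor is 767356/62 ≈ 12376.71.
Standard quotas: P1 1.4974, P2 1.4257, P3 33.8015, P4 1.4312, P5 3.3848, P6 18.6781, P7 1.7812.
Lower quotas: P1 1, P2 1, P3 33, P4 1, P5 3, P6 18, P7 1 (sum 58, leaving 4 seats).
Remainders in descending order: P3 0.8015, P7 0.7812, P6 0.6781, P1 0.4974, P4 0.4312, P2 0.4257, P5 0.3848.
Largest remainders: P3, P7, P6, P1 receive the extra seats.
P2 receives 1.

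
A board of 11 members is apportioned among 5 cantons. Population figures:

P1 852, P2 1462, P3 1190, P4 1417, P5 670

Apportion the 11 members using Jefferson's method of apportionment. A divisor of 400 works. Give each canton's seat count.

P1=2, P2=3, P3=2, P4=3, P5=1

With modified divisor 400: modified quotas P1 2.130, P2 3.655, P3 2.975, P4 3.542, P5 1.675.
Rounding down: P1 2, P2 3, P3 2, P4 3, P5 1 (total 11).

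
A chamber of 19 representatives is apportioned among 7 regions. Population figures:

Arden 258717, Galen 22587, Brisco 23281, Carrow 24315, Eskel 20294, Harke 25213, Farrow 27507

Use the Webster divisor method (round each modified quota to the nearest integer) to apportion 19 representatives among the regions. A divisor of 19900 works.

With modified divisor 19900: modified quotas Arden 13.001, Galen 1.135, Brisco 1.170, Carrow 1.222, Eskel 1.020, Harke 1.267, Farrow 1.382.
Rounding to the nearest integer: Arden 13, Galen 1, Brisco 1, Carrow 1, Eskel 1, Harke 1, Farrow 1 (total 19).

Arden 13; Galen 1; Brisco 1; Carrow 1; Eskel 1; Harke 1; Farrow 1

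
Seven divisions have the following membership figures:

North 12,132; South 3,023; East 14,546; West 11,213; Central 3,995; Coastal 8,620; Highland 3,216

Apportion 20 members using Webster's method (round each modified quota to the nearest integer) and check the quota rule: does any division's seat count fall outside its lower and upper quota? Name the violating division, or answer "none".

none

Standard quotas: North 4.276, South 1.065, East 5.127, West 3.952, Central 1.408, Coastal 3.038, Highland 1.133.
Webster allocation: North 5, South 1, East 5, West 4, Central 1, Coastal 3, Highland 1.
Every allocation lies between the lower and upper quota.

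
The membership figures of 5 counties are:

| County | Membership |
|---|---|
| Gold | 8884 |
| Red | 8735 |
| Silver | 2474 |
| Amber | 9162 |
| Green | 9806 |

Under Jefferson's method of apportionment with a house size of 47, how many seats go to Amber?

Standard divisor 39061/47 ≈ 831.085; standard quotas: Gold 10.690, Red 10.510, Silver 2.977, Amber 11.024, Green 11.799.
Rounding down gives 10, 10, 2, 11, 11 = 44 seats, so the divisor must be adjusted.
With modified divisor 800: modified quotas Gold 11.105, Red 10.919, Silver 3.092, Amber 11.453, Green 12.258.
Rounding down: Gold 11, Red 10, Silver 3, Amber 11, Green 12 (total 47).
Amber receives 11.

11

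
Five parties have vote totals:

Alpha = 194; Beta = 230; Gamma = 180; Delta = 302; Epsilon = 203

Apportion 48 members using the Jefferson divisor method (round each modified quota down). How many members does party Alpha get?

8

Standard divisor 1109/48 ≈ 23.104; standard quotas: Alpha 8.397, Beta 9.955, Gamma 7.791, Delta 13.071, Epsilon 8.786.
Rounding down gives 8, 9, 7, 13, 8 = 45 seats, so the divisor must be adjusted.
With modified divisor 22: modified quotas Alpha 8.818, Beta 10.455, Gamma 8.182, Delta 13.727, Epsilon 9.227.
Rounding down: Alpha 8, Beta 10, Gamma 8, Delta 13, Epsilon 9 (total 48).
Alpha receives 8.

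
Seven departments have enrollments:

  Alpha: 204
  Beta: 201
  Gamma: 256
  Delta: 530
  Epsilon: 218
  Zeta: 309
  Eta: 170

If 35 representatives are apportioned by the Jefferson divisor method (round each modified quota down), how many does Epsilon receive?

4

Standard divisor 1888/35 ≈ 53.943; standard quotas: Alpha 3.782, Beta 3.726, Gamma 4.746, Delta 9.825, Epsilon 4.041, Zeta 5.728, Eta 3.151.
Rounding down gives 3, 3, 4, 9, 4, 5, 3 = 31 seats, so the divisor must be adjusted.
With modified divisor 50.6: modified quotas Alpha 4.032, Beta 3.972, Gamma 5.059, Delta 10.474, Epsilon 4.308, Zeta 6.107, Eta 3.360.
Rounding down: Alpha 4, Beta 3, Gamma 5, Delta 10, Epsilon 4, Zeta 6, Eta 3 (total 35).
Epsilon receives 4.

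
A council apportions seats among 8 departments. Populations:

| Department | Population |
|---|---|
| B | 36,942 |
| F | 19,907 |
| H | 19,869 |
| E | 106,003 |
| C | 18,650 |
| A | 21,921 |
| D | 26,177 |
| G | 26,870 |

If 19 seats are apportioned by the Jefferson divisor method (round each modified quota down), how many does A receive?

1

Standard divisor 276339/19 ≈ 14544.158; standard quotas: B 2.540, F 1.369, H 1.366, E 7.288, C 1.282, A 1.507, D 1.800, G 1.847.
Rounding down gives 2, 1, 1, 7, 1, 1, 1, 1 = 15 seats, so the divisor must be adjusted.
With modified divisor 12000: modified quotas B 3.079, F 1.659, H 1.656, E 8.834, C 1.554, A 1.827, D 2.181, G 2.239.
Rounding down: B 3, F 1, H 1, E 8, C 1, A 1, D 2, G 2 (total 19).
A receives 1.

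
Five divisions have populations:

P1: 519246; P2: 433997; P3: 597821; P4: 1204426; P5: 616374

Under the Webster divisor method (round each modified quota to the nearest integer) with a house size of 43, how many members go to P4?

Standard divisor 3371864/43 ≈ 78415.442; standard quotas: P1 6.622, P2 5.535, P3 7.624, P4 15.360, P5 7.860.
Rounding to the nearest integer gives 7, 6, 8, 15, 8 = 44 seats, so the divisor must be adjusted.
With modified divisor 79300: modified quotas P1 6.548, P2 5.473, P3 7.539, P4 15.188, P5 7.773.
Rounding to the nearest integer: P1 7, P2 5, P3 8, P4 15, P5 8 (total 43).
P4 receives 15.

15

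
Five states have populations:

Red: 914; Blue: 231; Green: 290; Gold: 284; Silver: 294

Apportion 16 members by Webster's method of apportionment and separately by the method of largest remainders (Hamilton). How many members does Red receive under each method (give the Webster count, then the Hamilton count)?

Webster: Red 8, Blue 2, Green 2, Gold 2, Silver 2.
Hamilton: Red 7, Blue 2, Green 2, Gold 2, Silver 3.
Red gets 8 under Webster and 7 under Hamilton.

8 and 7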